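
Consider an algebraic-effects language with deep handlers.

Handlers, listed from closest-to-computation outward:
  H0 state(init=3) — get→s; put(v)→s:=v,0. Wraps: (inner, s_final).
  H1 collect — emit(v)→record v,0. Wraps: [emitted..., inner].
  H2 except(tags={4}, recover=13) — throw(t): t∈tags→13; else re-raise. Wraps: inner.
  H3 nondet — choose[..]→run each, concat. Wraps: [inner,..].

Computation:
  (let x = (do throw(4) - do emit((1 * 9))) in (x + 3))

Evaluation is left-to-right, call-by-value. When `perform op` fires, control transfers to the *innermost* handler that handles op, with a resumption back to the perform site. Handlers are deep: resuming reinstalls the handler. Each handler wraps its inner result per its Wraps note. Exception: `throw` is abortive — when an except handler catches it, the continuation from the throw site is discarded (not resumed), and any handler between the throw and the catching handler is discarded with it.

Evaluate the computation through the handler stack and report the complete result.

Answer: [13]

Evaluation trace:
throw(4) @ H2 caught ⇒ 13
H3 returns [13]
= [13]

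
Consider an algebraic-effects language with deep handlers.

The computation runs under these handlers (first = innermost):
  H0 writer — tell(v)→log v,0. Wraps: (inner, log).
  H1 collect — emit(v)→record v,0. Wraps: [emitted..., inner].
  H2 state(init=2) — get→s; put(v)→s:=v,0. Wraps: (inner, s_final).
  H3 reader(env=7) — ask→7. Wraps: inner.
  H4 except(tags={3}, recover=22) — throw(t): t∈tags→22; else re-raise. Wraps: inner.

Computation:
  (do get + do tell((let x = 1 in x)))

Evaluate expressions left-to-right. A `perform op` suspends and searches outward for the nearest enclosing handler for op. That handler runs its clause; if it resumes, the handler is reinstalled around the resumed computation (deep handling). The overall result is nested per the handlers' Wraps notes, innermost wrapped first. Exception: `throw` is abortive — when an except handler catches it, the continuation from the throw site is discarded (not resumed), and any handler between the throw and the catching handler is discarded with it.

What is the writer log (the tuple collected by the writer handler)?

Evaluation trace:
get @ H2 ⇒ 2
tell(1) @ H0 ⇒ log+=1
H0 returns (2, (1))
H1 returns [(2, (1))]
H2 returns ([(2, (1))], 2)
H3 returns ([(2, (1))], 2)
H4 returns ([(2, (1))], 2)
= ([(2, (1))], 2)

Answer: (1)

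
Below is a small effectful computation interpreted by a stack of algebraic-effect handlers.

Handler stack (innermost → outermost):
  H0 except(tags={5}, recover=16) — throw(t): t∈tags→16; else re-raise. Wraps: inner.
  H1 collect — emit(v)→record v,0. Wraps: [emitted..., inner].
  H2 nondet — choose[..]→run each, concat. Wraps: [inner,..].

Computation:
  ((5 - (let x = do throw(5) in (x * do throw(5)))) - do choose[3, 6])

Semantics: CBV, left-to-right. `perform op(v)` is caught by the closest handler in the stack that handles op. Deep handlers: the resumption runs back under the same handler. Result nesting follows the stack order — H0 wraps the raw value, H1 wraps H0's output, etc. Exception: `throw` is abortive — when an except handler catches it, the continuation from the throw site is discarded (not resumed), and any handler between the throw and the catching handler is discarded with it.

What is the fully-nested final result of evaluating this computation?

Working:
throw(5) @ H0 caught ⇒ 16
H1 returns [16]
H2 returns [[16]]
= [[16]]

Answer: [[16]]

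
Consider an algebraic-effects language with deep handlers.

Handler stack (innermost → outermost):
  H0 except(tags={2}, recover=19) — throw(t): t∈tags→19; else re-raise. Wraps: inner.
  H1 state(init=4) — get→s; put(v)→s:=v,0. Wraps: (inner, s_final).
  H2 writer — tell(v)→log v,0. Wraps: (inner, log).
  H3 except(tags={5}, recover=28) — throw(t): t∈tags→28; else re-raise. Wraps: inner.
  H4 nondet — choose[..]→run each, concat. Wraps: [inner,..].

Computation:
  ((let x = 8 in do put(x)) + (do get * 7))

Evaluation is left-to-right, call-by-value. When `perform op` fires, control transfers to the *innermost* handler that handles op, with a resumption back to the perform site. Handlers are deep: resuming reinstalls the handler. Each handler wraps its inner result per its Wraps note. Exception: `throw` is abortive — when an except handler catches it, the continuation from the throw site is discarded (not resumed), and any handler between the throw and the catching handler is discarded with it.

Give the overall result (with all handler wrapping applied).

Answer: [((56, 8), ())]

Step-by-step:
put(8) @ H1 ⇒ s:=8
get @ H1 ⇒ 8
H0 returns 56
H1 returns (56, 8)
H2 returns ((56, 8), ())
H3 returns ((56, 8), ())
H4 returns [((56, 8), ())]
= [((56, 8), ())]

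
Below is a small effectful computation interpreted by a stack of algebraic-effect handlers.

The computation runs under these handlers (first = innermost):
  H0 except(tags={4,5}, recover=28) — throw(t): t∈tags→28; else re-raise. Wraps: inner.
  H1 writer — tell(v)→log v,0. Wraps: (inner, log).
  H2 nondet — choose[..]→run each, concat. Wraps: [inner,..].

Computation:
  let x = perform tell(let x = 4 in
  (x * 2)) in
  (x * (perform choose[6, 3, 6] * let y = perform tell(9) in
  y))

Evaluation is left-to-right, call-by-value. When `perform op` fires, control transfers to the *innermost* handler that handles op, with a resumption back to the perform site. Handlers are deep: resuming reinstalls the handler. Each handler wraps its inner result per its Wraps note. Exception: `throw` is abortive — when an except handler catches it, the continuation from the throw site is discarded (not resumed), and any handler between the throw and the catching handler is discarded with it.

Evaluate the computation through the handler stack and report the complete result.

Evaluation trace:
tell(8) @ H1 ⇒ log+=8
choose[6, 3, 6] @ H2
  branch[0] choose=6:
    tell(9) @ H1 ⇒ log+=9
    H0 returns 0
    H1 returns (0, (8, 9))
    H2 returns [(0, (8, 9))]
  branch[1] choose=3:
    tell(9) @ H1 ⇒ log+=9
    H0 returns 0
    H1 returns (0, (8, 9))
    H2 returns [(0, (8, 9))]
  branch[2] choose=6:
    tell(9) @ H1 ⇒ log+=9
    H0 returns 0
    H1 returns (0, (8, 9))
    H2 returns [(0, (8, 9))]
= [(0, (8, 9)), (0, (8, 9)), (0, (8, 9))]

Answer: [(0, (8, 9)), (0, (8, 9)), (0, (8, 9))]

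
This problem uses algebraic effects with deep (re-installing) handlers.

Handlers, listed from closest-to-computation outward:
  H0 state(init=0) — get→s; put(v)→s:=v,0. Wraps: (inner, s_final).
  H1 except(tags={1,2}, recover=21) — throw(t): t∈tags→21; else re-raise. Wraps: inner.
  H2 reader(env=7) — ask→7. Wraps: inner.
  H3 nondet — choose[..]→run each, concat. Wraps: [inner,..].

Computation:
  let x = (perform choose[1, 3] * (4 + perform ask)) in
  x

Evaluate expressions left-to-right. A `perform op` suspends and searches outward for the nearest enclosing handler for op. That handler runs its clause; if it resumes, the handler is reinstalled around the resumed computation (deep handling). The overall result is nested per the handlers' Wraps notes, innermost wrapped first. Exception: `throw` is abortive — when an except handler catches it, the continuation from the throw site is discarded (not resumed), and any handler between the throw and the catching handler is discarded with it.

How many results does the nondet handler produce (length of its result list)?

Evaluation trace:
choose[1, 3] @ H3
  branch[0] choose=1:
    ask @ H2 ⇒ 7
    H0 returns (11, 0)
    H1 returns (11, 0)
    H2 returns (11, 0)
    H3 returns [(11, 0)]
  branch[1] choose=3:
    ask @ H2 ⇒ 7
    H0 returns (33, 0)
    H1 returns (33, 0)
    H2 returns (33, 0)
    H3 returns [(33, 0)]
= [(11, 0), (33, 0)]

Answer: 2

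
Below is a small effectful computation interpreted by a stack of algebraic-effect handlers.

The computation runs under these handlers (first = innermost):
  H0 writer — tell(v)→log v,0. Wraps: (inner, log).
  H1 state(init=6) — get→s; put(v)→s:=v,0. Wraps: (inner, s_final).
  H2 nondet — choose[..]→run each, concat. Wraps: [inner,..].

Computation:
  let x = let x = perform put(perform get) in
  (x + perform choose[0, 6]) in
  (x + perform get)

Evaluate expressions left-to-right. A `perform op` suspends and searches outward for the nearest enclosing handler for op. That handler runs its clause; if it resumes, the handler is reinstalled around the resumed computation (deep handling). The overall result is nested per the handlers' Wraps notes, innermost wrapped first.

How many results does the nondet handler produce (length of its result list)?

Answer: 2

Evaluation trace:
get @ H1 ⇒ 6
put(6) @ H1 ⇒ s:=6
choose[0, 6] @ H2
  branch[0] choose=0:
    get @ H1 ⇒ 6
    H0 returns (6, ())
    H1 returns ((6, ()), 6)
    H2 returns [((6, ()), 6)]
  branch[1] choose=6:
    get @ H1 ⇒ 6
    H0 returns (12, ())
    H1 returns ((12, ()), 6)
    H2 returns [((12, ()), 6)]
= [((6, ()), 6), ((12, ()), 6)]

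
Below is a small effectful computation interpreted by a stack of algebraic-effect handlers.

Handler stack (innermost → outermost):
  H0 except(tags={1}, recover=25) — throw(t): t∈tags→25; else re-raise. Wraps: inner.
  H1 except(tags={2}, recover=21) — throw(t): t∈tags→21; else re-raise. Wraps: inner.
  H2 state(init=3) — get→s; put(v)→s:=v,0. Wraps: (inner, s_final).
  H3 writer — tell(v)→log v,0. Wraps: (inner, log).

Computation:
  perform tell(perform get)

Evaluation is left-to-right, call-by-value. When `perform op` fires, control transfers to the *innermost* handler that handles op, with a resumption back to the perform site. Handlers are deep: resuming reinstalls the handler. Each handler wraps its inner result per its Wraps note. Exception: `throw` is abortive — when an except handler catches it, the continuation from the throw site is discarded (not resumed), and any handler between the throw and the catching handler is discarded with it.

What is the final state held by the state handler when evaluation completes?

Answer: 3

Evaluation trace:
get @ H2 ⇒ 3
tell(3) @ H3 ⇒ log+=3
H0 returns 0
H1 returns 0
H2 returns (0, 3)
H3 returns ((0, 3), (3))
= ((0, 3), (3))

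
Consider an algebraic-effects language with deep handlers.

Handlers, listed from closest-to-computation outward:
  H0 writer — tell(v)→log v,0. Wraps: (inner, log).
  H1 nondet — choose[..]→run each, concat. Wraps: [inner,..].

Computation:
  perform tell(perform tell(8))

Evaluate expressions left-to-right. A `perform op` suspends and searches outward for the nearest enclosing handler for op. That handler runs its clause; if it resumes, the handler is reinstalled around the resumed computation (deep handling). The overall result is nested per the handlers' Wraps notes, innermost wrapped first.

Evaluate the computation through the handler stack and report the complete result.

Answer: [(0, (8, 0))]

Evaluation trace:
tell(8) @ H0 ⇒ log+=8
tell(0) @ H0 ⇒ log+=0
H0 returns (0, (8, 0))
H1 returns [(0, (8, 0))]
= [(0, (8, 0))]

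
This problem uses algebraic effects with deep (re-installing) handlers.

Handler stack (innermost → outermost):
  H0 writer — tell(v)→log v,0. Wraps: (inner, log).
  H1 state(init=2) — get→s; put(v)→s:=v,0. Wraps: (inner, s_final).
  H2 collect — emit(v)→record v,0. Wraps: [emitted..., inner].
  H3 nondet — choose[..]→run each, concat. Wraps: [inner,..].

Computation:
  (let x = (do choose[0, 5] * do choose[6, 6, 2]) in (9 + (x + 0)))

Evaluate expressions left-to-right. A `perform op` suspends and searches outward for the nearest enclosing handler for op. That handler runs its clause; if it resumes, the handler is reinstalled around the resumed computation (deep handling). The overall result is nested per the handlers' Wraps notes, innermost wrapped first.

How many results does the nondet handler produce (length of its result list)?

Answer: 6

Step-by-step:
choose[0, 5] @ H3
  branch[0] choose=0:
    choose[6, 6, 2] @ H3
      branch[0] choose=6:
        H0 returns (9, ())
        H1 returns ((9, ()), 2)
        H2 returns [((9, ()), 2)]
        H3 returns [[((9, ()), 2)]]
      branch[1] choose=6:
        H0 returns (9, ())
        H1 returns ((9, ()), 2)
        H2 returns [((9, ()), 2)]
        H3 returns [[((9, ()), 2)]]
      branch[2] choose=2:
        H0 returns (9, ())
        H1 returns ((9, ()), 2)
        H2 returns [((9, ()), 2)]
        H3 returns [[((9, ()), 2)]]
  branch[1] choose=5:
    choose[6, 6, 2] @ H3
      branch[0] choose=6:
        H0 returns (39, ())
        H1 returns ((39, ()), 2)
        H2 returns [((39, ()), 2)]
        H3 returns [[((39, ()), 2)]]
      branch[1] choose=6:
        H0 returns (39, ())
        H1 returns ((39, ()), 2)
        H2 returns [((39, ()), 2)]
        H3 returns [[((39, ()), 2)]]
      branch[2] choose=2:
        H0 returns (19, ())
        H1 returns ((19, ()), 2)
        H2 returns [((19, ()), 2)]
        H3 returns [[((19, ()), 2)]]
= [[((9, ()), 2)], [((9, ()), 2)], [((9, ()), 2)], [((39, ()), 2)], [((39, ()), 2)], [((19, ()), 2)]]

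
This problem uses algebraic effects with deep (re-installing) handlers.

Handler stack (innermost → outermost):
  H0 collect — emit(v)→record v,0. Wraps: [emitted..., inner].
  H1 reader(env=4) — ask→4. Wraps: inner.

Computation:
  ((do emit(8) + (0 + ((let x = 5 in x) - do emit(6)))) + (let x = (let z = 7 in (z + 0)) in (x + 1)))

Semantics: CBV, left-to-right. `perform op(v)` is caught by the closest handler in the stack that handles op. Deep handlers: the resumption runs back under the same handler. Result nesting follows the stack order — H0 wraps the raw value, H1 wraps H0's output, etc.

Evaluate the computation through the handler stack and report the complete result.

Working:
emit(8) @ H0 ⇒ out+=8
emit(6) @ H0 ⇒ out+=6
H0 returns [8, 6, 13]
H1 returns [8, 6, 13]
= [8, 6, 13]

Answer: [8, 6, 13]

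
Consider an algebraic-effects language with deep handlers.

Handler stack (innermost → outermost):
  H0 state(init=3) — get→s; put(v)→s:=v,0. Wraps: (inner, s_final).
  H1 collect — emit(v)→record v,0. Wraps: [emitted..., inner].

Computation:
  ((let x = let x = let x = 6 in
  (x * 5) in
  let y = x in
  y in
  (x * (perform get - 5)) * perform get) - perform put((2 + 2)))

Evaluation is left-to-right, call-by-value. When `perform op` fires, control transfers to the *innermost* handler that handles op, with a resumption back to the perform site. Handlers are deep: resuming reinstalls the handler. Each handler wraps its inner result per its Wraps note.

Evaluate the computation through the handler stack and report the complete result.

Working:
get @ H0 ⇒ 3
get @ H0 ⇒ 3
put(4) @ H0 ⇒ s:=4
H0 returns (-180, 4)
H1 returns [(-180, 4)]
= [(-180, 4)]

Answer: [(-180, 4)]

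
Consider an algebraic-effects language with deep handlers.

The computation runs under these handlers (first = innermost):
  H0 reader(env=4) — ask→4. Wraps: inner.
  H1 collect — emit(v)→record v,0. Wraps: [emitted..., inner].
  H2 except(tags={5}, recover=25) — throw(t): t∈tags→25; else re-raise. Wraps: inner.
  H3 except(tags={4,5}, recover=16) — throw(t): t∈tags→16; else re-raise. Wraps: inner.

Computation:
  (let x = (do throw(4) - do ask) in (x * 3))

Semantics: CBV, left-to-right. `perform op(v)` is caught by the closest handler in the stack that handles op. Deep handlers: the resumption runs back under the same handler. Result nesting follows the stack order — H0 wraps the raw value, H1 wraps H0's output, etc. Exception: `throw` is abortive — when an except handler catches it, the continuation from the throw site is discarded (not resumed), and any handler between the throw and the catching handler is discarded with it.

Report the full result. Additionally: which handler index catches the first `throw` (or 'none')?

Step-by-step:
throw(4) @ H2 re-raised
throw(4) @ H3 caught ⇒ 16
= 16

Answer: 16 ; first throw caught by: H3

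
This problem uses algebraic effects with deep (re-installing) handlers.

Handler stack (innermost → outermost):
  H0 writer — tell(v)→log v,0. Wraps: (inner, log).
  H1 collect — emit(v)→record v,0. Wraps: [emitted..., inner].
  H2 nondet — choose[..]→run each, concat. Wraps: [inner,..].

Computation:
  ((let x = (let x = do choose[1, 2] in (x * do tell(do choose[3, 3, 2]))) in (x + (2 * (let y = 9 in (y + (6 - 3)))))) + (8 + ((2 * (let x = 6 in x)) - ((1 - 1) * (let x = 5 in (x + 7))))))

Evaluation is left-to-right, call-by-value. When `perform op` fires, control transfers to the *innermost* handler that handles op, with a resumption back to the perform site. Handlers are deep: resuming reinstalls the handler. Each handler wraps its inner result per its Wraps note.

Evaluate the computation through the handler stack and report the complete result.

Answer: [[(44, (3))], [(44, (3))], [(44, (2))], [(44, (3))], [(44, (3))], [(44, (2))]]

Working:
choose[1, 2] @ H2
  branch[0] choose=1:
    choose[3, 3, 2] @ H2
      branch[0] choose=3:
        tell(3) @ H0 ⇒ log+=3
        H0 returns (44, (3))
        H1 returns [(44, (3))]
        H2 returns [[(44, (3))]]
      branch[1] choose=3:
        tell(3) @ H0 ⇒ log+=3
        H0 returns (44, (3))
        H1 returns [(44, (3))]
        H2 returns [[(44, (3))]]
      branch[2] choose=2:
        tell(2) @ H0 ⇒ log+=2
        H0 returns (44, (2))
        H1 returns [(44, (2))]
        H2 returns [[(44, (2))]]
  branch[1] choose=2:
    choose[3, 3, 2] @ H2
      branch[0] choose=3:
        tell(3) @ H0 ⇒ log+=3
        H0 returns (44, (3))
        H1 returns [(44, (3))]
        H2 returns [[(44, (3))]]
      branch[1] choose=3:
        tell(3) @ H0 ⇒ log+=3
        H0 returns (44, (3))
        H1 returns [(44, (3))]
        H2 returns [[(44, (3))]]
      branch[2] choose=2:
        tell(2) @ H0 ⇒ log+=2
        H0 returns (44, (2))
        H1 returns [(44, (2))]
        H2 returns [[(44, (2))]]
= [[(44, (3))], [(44, (3))], [(44, (2))], [(44, (3))], [(44, (3))], [(44, (2))]]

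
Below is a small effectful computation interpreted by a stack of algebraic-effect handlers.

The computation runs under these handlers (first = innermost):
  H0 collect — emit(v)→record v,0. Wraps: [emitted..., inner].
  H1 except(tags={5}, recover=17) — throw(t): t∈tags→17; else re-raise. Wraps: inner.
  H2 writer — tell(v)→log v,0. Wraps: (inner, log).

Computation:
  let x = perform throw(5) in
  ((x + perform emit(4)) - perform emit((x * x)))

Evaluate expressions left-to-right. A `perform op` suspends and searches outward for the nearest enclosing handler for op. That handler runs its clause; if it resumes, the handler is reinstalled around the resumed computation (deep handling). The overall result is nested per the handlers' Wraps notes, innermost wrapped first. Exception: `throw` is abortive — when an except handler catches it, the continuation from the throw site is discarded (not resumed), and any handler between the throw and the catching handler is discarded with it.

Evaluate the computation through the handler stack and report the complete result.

Answer: (17, ())

Evaluation trace:
throw(5) @ H1 caught ⇒ 17
H2 returns (17, ())
= (17, ())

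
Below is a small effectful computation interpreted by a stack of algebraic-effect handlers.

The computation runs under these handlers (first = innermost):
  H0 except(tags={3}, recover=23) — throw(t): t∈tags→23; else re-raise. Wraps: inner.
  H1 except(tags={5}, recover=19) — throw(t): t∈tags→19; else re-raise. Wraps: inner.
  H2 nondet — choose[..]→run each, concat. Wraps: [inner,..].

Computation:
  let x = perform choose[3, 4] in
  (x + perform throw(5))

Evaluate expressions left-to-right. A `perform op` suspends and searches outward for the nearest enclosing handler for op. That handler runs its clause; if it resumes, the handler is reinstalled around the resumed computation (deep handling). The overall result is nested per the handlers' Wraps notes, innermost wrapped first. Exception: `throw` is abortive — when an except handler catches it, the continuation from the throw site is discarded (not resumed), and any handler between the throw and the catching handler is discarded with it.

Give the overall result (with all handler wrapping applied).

Step-by-step:
choose[3, 4] @ H2
  branch[0] choose=3:
    throw(5) @ H0 re-raised
    throw(5) @ H1 caught ⇒ 19
    H2 returns [19]
  branch[1] choose=4:
    throw(5) @ H0 re-raised
    throw(5) @ H1 caught ⇒ 19
    H2 returns [19]
= [19, 19]

Answer: [19, 19]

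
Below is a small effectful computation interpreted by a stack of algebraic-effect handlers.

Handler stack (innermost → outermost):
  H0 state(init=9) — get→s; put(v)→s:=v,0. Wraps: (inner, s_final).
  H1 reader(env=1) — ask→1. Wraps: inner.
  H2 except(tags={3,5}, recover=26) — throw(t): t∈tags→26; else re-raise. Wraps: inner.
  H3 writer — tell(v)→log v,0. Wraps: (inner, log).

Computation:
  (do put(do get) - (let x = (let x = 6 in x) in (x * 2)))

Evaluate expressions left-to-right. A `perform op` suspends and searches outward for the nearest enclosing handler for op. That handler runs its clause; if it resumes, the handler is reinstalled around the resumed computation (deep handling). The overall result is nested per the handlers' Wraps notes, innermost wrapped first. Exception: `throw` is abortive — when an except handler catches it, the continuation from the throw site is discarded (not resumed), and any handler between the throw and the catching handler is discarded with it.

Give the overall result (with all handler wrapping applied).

Answer: ((-12, 9), ())

Working:
get @ H0 ⇒ 9
put(9) @ H0 ⇒ s:=9
H0 returns (-12, 9)
H1 returns (-12, 9)
H2 returns (-12, 9)
H3 returns ((-12, 9), ())
= ((-12, 9), ())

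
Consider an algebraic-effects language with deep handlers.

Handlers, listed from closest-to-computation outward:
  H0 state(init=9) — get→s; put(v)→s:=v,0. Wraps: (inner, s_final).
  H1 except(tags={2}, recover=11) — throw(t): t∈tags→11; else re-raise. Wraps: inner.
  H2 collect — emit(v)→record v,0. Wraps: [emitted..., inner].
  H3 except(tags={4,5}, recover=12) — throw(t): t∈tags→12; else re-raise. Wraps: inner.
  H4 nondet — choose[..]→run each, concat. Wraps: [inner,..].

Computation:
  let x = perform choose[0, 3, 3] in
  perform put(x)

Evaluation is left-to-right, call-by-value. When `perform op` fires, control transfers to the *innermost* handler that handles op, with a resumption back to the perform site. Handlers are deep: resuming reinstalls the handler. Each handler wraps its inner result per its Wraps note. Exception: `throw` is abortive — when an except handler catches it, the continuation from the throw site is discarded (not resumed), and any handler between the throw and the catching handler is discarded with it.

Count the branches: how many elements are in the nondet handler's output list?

Evaluation trace:
choose[0, 3, 3] @ H4
  branch[0] choose=0:
    put(0) @ H0 ⇒ s:=0
    H0 returns (0, 0)
    H1 returns (0, 0)
    H2 returns [(0, 0)]
    H3 returns [(0, 0)]
    H4 returns [[(0, 0)]]
  branch[1] choose=3:
    put(3) @ H0 ⇒ s:=3
    H0 returns (0, 3)
    H1 returns (0, 3)
    H2 returns [(0, 3)]
    H3 returns [(0, 3)]
    H4 returns [[(0, 3)]]
  branch[2] choose=3:
    put(3) @ H0 ⇒ s:=3
    H0 returns (0, 3)
    H1 returns (0, 3)
    H2 returns [(0, 3)]
    H3 returns [(0, 3)]
    H4 returns [[(0, 3)]]
= [[(0, 0)], [(0, 3)], [(0, 3)]]

Answer: 3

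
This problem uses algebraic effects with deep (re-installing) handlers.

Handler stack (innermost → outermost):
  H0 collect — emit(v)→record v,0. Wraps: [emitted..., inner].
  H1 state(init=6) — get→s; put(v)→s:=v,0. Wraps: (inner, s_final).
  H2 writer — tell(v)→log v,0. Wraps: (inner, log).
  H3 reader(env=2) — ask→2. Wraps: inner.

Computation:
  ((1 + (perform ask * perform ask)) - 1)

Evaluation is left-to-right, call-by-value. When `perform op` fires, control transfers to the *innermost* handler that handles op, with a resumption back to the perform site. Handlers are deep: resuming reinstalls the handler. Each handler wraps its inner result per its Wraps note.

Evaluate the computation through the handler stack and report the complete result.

Step-by-step:
ask @ H3 ⇒ 2
ask @ H3 ⇒ 2
H0 returns [4]
H1 returns ([4], 6)
H2 returns (([4], 6), ())
H3 returns (([4], 6), ())
= (([4], 6), ())

Answer: (([4], 6), ())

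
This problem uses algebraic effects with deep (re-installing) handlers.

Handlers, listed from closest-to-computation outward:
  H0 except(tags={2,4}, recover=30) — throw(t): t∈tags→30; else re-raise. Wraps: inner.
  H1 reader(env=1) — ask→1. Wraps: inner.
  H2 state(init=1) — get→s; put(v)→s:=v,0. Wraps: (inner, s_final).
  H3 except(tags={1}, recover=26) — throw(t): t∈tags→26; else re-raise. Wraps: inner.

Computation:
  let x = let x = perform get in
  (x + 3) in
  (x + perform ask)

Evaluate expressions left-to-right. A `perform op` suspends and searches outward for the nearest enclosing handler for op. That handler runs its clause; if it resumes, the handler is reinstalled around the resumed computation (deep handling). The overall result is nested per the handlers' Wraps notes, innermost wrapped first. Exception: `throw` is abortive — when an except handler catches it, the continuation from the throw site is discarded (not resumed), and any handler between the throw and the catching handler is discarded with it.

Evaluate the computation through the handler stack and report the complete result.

Evaluation trace:
get @ H2 ⇒ 1
ask @ H1 ⇒ 1
H0 returns 5
H1 returns 5
H2 returns (5, 1)
H3 returns (5, 1)
= (5, 1)

Answer: (5, 1)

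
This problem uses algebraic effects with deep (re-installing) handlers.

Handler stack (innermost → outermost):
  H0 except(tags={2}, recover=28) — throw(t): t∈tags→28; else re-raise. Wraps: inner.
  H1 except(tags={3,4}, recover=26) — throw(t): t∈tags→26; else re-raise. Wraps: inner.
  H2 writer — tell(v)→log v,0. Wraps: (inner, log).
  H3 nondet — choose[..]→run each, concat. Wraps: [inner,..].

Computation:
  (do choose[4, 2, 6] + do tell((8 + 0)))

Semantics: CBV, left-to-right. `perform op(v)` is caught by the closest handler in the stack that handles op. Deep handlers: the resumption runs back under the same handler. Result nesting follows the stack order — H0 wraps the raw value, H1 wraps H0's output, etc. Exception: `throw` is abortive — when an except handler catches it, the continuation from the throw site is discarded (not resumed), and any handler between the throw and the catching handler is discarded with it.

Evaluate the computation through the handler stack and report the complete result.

Answer: [(4, (8)), (2, (8)), (6, (8))]

Working:
choose[4, 2, 6] @ H3
  branch[0] choose=4:
    tell(8) @ H2 ⇒ log+=8
    H0 returns 4
    H1 returns 4
    H2 returns (4, (8))
    H3 returns [(4, (8))]
  branch[1] choose=2:
    tell(8) @ H2 ⇒ log+=8
    H0 returns 2
    H1 returns 2
    H2 returns (2, (8))
    H3 returns [(2, (8))]
  branch[2] choose=6:
    tell(8) @ H2 ⇒ log+=8
    H0 returns 6
    H1 returns 6
    H2 returns (6, (8))
    H3 returns [(6, (8))]
= [(4, (8)), (2, (8)), (6, (8))]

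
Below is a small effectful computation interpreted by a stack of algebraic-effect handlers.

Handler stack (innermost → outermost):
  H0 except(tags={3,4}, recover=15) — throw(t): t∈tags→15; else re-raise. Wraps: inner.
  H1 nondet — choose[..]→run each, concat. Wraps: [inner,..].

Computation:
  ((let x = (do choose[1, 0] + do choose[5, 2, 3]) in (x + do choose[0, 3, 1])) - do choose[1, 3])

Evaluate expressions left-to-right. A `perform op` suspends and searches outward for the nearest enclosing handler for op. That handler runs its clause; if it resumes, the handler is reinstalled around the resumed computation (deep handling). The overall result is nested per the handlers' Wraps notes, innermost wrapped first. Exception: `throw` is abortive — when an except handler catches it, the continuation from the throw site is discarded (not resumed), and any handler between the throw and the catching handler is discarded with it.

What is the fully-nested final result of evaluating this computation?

Working:
choose[1, 0] @ H1
  branch[0] choose=1:
    choose[5, 2, 3] @ H1
      branch[0] choose=5:
        choose[0, 3, 1] @ H1
          branch[0] choose=0:
            choose[1, 3] @ H1
              branch[0] choose=1:
                H0 returns 5
                H1 returns [5]
              branch[1] choose=3:
                H0 returns 3
                H1 returns [3]
          branch[1] choose=3:
            choose[1, 3] @ H1
              branch[0] choose=1:
                H0 returns 8
                H1 returns [8]
              branch[1] choose=3:
                H0 returns 6
                H1 returns [6]
          branch[2] choose=1:
            choose[1, 3] @ H1
              branch[0] choose=1:
                H0 returns 6
                H1 returns [6]
              branch[1] choose=3:
                H0 returns 4
                H1 returns [4]
      branch[1] choose=2:
        choose[0, 3, 1] @ H1
          branch[0] choose=0:
            choose[1, 3] @ H1
              branch[0] choose=1:
                H0 returns 2
                H1 returns [2]
              branch[1] choose=3:
                H0 returns 0
                H1 returns [0]
          branch[1] choose=3:
            choose[1, 3] @ H1
              branch[0] choose=1:
                H0 returns 5
                H1 returns [5]
              branch[1] choose=3:
                H0 returns 3
                H1 returns [3]
          branch[2] choose=1:
            choose[1, 3] @ H1
              branch[0] choose=1:
                H0 returns 3
                H1 returns [3]
              branch[1] choose=3:
                H0 returns 1
                H1 returns [1]
      branch[2] choose=3:
        choose[0, 3, 1] @ H1
          branch[0] choose=0:
            choose[1, 3] @ H1
              branch[0] choose=1:
                H0 returns 3
                H1 returns [3]
              branch[1] choose=3:
                H0 returns 1
                H1 returns [1]
          branch[1] choose=3:
            choose[1, 3] @ H1
              branch[0] choose=1:
                H0 returns 6
                H1 returns [6]
              branch[1] choose=3:
                H0 returns 4
                H1 returns [4]
          branch[2] choose=1:
            choose[1, 3] @ H1
              branch[0] choose=1:
                H0 returns 4
                H1 returns [4]
              branch[1] choose=3:
                H0 returns 2
                H1 returns [2]
  branch[1] choose=0:
    choose[5, 2, 3] @ H1
      branch[0] choose=5:
        choose[0, 3, 1] @ H1
          branch[0] choose=0:
            choose[1, 3] @ H1
              branch[0] choose=1:
                H0 returns 4
                H1 returns [4]
              branch[1] choose=3:
                H0 returns 2
                H1 returns [2]
          branch[1] choose=3:
            choose[1, 3] @ H1
              branch[0] choose=1:
                H0 returns 7
                H1 returns [7]
              branch[1] choose=3:
                H0 returns 5
                H1 returns [5]
          branch[2] choose=1:
            choose[1, 3] @ H1
              branch[0] choose=1:
                H0 returns 5
                H1 returns [5]
              branch[1] choose=3:
                H0 returns 3
                H1 returns [3]
      branch[1] choose=2:
        choose[0, 3, 1] @ H1
          branch[0] choose=0:
            choose[1, 3] @ H1
              branch[0] choose=1:
                H0 returns 1
                H1 returns [1]
              branch[1] choose=3:
                H0 returns -1
                H1 returns [-1]
          branch[1] choose=3:
            choose[1, 3] @ H1
              branch[0] choose=1:
                H0 returns 4
                H1 returns [4]
              branch[1] choose=3:
                H0 returns 2
                H1 returns [2]
          branch[2] choose=1:
            choose[1, 3] @ H1
              branch[0] choose=1:
                H0 returns 2
                H1 returns [2]
              branch[1] choose=3:
                H0 returns 0
                H1 returns [0]
      branch[2] choose=3:
        choose[0, 3, 1] @ H1
          branch[0] choose=0:
            choose[1, 3] @ H1
              branch[0] choose=1:
                H0 returns 2
                H1 returns [2]
              branch[1] choose=3:
                H0 returns 0
                H1 returns [0]
          branch[1] choose=3:
            choose[1, 3] @ H1
              branch[0] choose=1:
                H0 returns 5
                H1 returns [5]
              branch[1] choose=3:
                H0 returns 3
                H1 returns [3]
          branch[2] choose=1:
            choose[1, 3] @ H1
              branch[0] choose=1:
                H0 returns 3
                H1 returns [3]
              branch[1] choose=3:
                H0 returns 1
                H1 returns [1]
= [5, 3, 8, 6, 6, 4, 2, 0, 5, 3, 3, 1, 3, 1, 6, 4, 4, 2, 4, 2, 7, 5, 5, 3, 1, -1, 4, 2, 2, 0, 2, 0, 5, 3, 3, 1]

Answer: [5, 3, 8, 6, 6, 4, 2, 0, 5, 3, 3, 1, 3, 1, 6, 4, 4, 2, 4, 2, 7, 5, 5, 3, 1, -1, 4, 2, 2, 0, 2, 0, 5, 3, 3, 1]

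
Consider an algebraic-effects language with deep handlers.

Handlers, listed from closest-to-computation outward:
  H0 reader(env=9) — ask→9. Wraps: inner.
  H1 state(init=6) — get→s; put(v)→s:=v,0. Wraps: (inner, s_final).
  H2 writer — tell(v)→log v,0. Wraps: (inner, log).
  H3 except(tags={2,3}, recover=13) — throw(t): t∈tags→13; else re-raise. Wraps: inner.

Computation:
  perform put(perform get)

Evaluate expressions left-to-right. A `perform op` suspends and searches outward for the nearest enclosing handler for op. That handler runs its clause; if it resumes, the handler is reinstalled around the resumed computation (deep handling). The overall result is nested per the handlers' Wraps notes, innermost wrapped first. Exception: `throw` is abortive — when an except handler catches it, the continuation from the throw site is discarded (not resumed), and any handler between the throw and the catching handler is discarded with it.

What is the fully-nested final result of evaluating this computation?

Working:
get @ H1 ⇒ 6
put(6) @ H1 ⇒ s:=6
H0 returns 0
H1 returns (0, 6)
H2 returns ((0, 6), ())
H3 returns ((0, 6), ())
= ((0, 6), ())

Answer: ((0, 6), ())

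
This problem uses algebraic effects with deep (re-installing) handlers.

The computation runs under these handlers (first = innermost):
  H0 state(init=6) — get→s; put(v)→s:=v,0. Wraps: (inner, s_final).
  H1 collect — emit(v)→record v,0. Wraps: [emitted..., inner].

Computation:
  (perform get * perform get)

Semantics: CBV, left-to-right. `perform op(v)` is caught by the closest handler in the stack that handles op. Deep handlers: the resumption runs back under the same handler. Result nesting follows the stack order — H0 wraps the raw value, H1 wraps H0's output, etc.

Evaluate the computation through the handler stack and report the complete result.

Answer: [(36, 6)]

Step-by-step:
get @ H0 ⇒ 6
get @ H0 ⇒ 6
H0 returns (36, 6)
H1 returns [(36, 6)]
= [(36, 6)]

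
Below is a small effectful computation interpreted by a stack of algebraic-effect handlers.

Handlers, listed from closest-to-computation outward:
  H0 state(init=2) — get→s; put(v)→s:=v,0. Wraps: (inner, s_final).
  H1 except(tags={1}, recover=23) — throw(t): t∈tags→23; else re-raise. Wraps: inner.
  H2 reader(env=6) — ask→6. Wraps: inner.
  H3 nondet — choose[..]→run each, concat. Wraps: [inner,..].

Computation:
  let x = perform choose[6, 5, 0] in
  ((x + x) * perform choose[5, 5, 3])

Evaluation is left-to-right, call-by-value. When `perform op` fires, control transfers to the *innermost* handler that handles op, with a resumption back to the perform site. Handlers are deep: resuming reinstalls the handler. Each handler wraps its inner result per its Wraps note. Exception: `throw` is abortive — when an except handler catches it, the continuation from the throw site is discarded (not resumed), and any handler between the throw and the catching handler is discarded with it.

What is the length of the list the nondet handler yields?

Step-by-step:
choose[6, 5, 0] @ H3
  branch[0] choose=6:
    choose[5, 5, 3] @ H3
      branch[0] choose=5:
        H0 returns (60, 2)
        H1 returns (60, 2)
        H2 returns (60, 2)
        H3 returns [(60, 2)]
      branch[1] choose=5:
        H0 returns (60, 2)
        H1 returns (60, 2)
        H2 returns (60, 2)
        H3 returns [(60, 2)]
      branch[2] choose=3:
        H0 returns (36, 2)
        H1 returns (36, 2)
        H2 returns (36, 2)
        H3 returns [(36, 2)]
  branch[1] choose=5:
    choose[5, 5, 3] @ H3
      branch[0] choose=5:
        H0 returns (50, 2)
        H1 returns (50, 2)
        H2 returns (50, 2)
        H3 returns [(50, 2)]
      branch[1] choose=5:
        H0 returns (50, 2)
        H1 returns (50, 2)
        H2 returns (50, 2)
        H3 returns [(50, 2)]
      branch[2] choose=3:
        H0 returns (30, 2)
        H1 returns (30, 2)
        H2 returns (30, 2)
        H3 returns [(30, 2)]
  branch[2] choose=0:
    choose[5, 5, 3] @ H3
      branch[0] choose=5:
        H0 returns (0, 2)
        H1 returns (0, 2)
        H2 returns (0, 2)
        H3 returns [(0, 2)]
      branch[1] choose=5:
        H0 returns (0, 2)
        H1 returns (0, 2)
        H2 returns (0, 2)
        H3 returns [(0, 2)]
      branch[2] choose=3:
        H0 returns (0, 2)
        H1 returns (0, 2)
        H2 returns (0, 2)
        H3 returns [(0, 2)]
= [(60, 2), (60, 2), (36, 2), (50, 2), (50, 2), (30, 2), (0, 2), (0, 2), (0, 2)]

Answer: 9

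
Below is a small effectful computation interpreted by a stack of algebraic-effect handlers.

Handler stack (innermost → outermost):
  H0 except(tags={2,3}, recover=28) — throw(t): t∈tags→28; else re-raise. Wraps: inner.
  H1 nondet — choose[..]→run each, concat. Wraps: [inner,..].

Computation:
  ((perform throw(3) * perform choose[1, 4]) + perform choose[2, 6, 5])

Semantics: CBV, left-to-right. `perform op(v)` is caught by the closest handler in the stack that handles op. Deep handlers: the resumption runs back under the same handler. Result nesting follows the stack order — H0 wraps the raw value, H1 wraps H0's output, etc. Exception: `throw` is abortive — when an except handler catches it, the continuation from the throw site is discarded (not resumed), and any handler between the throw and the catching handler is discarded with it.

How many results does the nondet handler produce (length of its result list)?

Working:
throw(3) @ H0 caught ⇒ 28
H1 returns [28]
= [28]

Answer: 1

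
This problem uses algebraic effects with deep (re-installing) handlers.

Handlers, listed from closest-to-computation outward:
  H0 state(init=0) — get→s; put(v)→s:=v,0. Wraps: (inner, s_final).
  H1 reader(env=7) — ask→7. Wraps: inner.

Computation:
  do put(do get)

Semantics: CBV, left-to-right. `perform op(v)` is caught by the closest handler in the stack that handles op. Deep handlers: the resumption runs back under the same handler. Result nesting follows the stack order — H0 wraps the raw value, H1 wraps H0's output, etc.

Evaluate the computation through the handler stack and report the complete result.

Answer: (0, 0)

Step-by-step:
get @ H0 ⇒ 0
put(0) @ H0 ⇒ s:=0
H0 returns (0, 0)
H1 returns (0, 0)
= (0, 0)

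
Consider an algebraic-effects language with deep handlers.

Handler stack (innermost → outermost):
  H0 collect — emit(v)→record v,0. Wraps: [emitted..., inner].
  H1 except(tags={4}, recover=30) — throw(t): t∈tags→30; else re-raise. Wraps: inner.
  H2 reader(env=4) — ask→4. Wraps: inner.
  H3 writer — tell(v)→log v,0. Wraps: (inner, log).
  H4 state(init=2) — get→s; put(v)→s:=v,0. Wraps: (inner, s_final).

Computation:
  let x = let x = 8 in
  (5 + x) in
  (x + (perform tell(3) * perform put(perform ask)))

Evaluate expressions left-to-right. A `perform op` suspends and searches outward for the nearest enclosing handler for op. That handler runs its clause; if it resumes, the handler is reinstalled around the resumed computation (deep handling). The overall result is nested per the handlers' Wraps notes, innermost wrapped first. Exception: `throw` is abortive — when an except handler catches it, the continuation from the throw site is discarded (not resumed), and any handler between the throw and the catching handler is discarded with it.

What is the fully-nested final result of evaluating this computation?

Answer: (([13], (3)), 4)

Step-by-step:
tell(3) @ H3 ⇒ log+=3
ask @ H2 ⇒ 4
put(4) @ H4 ⇒ s:=4
H0 returns [13]
H1 returns [13]
H2 returns [13]
H3 returns ([13], (3))
H4 returns (([13], (3)), 4)
= (([13], (3)), 4)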